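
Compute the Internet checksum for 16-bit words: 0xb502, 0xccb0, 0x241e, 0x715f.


Sum all words (with carry folding):
+ 0xb502 = 0xb502
+ 0xccb0 = 0x81b3
+ 0x241e = 0xa5d1
+ 0x715f = 0x1731
One's complement: ~0x1731
Checksum = 0xe8ce


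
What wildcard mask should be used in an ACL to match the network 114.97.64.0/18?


Subnet mask: 255.255.192.0
Wildcard = 255.255.255.255 - subnet mask
255 - 255 = 0
255 - 255 = 0
255 - 192 = 63
255 - 0 = 255
Wildcard: 0.0.63.255


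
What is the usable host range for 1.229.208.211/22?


Network: 1.229.208.0
Broadcast: 1.229.211.255
First usable = network + 1
Last usable = broadcast - 1
Range: 1.229.208.1 to 1.229.211.254


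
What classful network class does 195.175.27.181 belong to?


First octet: 195
Binary: 11000011
110xxxxx -> Class C (192-223)
Class C, default mask 255.255.255.0 (/24)


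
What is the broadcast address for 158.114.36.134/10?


Network: 158.64.0.0/10
Host bits = 22
Set all host bits to 1:
Broadcast: 158.127.255.255


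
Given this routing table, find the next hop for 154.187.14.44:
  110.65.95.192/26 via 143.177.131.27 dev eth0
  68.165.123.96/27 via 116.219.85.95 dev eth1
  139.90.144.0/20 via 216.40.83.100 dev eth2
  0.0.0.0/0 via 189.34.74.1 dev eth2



Longest prefix match for 154.187.14.44:
  /26 110.65.95.192: no
  /27 68.165.123.96: no
  /20 139.90.144.0: no
  /0 0.0.0.0: MATCH
Selected: next-hop 189.34.74.1 via eth2 (matched /0)


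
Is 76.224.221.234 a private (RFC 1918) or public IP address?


RFC 1918 private ranges:
  10.0.0.0/8 (10.0.0.0 - 10.255.255.255)
  172.16.0.0/12 (172.16.0.0 - 172.31.255.255)
  192.168.0.0/16 (192.168.0.0 - 192.168.255.255)
Public (not in any RFC 1918 range)


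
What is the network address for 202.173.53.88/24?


IP:   11001010.10101101.00110101.01011000
Mask: 11111111.11111111.11111111.00000000
AND operation:
Net:  11001010.10101101.00110101.00000000
Network: 202.173.53.0/24


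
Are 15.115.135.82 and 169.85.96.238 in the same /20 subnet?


Mask: 255.255.240.0
15.115.135.82 AND mask = 15.115.128.0
169.85.96.238 AND mask = 169.85.96.0
No, different subnets (15.115.128.0 vs 169.85.96.0)


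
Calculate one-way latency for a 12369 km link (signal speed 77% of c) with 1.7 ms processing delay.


Speed = 0.77 * 3e5 km/s = 231000 km/s
Propagation delay = 12369 / 231000 = 0.0535 s = 53.5455 ms
Processing delay = 1.7 ms
Total one-way latency = 55.2455 ms


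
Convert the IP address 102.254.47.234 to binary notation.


102 = 01100110
254 = 11111110
47 = 00101111
234 = 11101010
Binary: 01100110.11111110.00101111.11101010


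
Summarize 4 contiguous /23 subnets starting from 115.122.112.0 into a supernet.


Original prefix: /23
Number of subnets: 4 = 2^2
New prefix = 23 - 2 = 21
Supernet: 115.122.112.0/21


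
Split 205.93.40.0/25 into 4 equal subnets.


New prefix = 25 + 2 = 27
Each subnet has 32 addresses
  205.93.40.0/27
  205.93.40.32/27
  205.93.40.64/27
  205.93.40.96/27
Subnets: 205.93.40.0/27, 205.93.40.32/27, 205.93.40.64/27, 205.93.40.96/27


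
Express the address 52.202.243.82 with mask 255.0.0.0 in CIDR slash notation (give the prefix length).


Binary: 11111111.00000000.00000000.00000000
Count leading 1s
Prefix: /8


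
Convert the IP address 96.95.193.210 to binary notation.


96 = 01100000
95 = 01011111
193 = 11000001
210 = 11010010
Binary: 01100000.01011111.11000001.11010010


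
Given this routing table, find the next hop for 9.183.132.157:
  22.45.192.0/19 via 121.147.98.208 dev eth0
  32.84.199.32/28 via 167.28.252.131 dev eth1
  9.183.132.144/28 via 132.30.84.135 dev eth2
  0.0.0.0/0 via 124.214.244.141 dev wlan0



Longest prefix match for 9.183.132.157:
  /19 22.45.192.0: no
  /28 32.84.199.32: no
  /28 9.183.132.144: MATCH
  /0 0.0.0.0: MATCH
Selected: next-hop 132.30.84.135 via eth2 (matched /28)


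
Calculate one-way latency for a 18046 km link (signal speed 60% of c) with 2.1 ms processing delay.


Speed = 0.6 * 3e5 km/s = 180000 km/s
Propagation delay = 18046 / 180000 = 0.1003 s = 100.2556 ms
Processing delay = 2.1 ms
Total one-way latency = 102.3556 ms


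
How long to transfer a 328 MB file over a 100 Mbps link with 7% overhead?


Effective throughput = 100 * (1 - 7/100) = 93 Mbps
File size in Mb = 328 * 8 = 2624 Mb
Time = 2624 / 93
Time = 28.2151 seconds


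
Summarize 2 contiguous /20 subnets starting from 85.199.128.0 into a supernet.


Original prefix: /20
Number of subnets: 2 = 2^1
New prefix = 20 - 1 = 19
Supernet: 85.199.128.0/19


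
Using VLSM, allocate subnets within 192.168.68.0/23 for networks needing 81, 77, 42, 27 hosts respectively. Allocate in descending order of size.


81 hosts -> /25 (126 usable): 192.168.68.0/25
77 hosts -> /25 (126 usable): 192.168.68.128/25
42 hosts -> /26 (62 usable): 192.168.69.0/26
27 hosts -> /27 (30 usable): 192.168.69.64/27
Allocation: 192.168.68.0/25 (81 hosts, 126 usable); 192.168.68.128/25 (77 hosts, 126 usable); 192.168.69.0/26 (42 hosts, 62 usable); 192.168.69.64/27 (27 hosts, 30 usable)


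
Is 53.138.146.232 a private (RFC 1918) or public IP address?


RFC 1918 private ranges:
  10.0.0.0/8 (10.0.0.0 - 10.255.255.255)
  172.16.0.0/12 (172.16.0.0 - 172.31.255.255)
  192.168.0.0/16 (192.168.0.0 - 192.168.255.255)
Public (not in any RFC 1918 range)


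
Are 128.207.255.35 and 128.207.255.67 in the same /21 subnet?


Mask: 255.255.248.0
128.207.255.35 AND mask = 128.207.248.0
128.207.255.67 AND mask = 128.207.248.0
Yes, same subnet (128.207.248.0)


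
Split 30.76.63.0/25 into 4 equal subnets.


New prefix = 25 + 2 = 27
Each subnet has 32 addresses
  30.76.63.0/27
  30.76.63.32/27
  30.76.63.64/27
  30.76.63.96/27
Subnets: 30.76.63.0/27, 30.76.63.32/27, 30.76.63.64/27, 30.76.63.96/27


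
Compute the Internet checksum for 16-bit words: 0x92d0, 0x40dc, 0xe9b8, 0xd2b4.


Sum all words (with carry folding):
+ 0x92d0 = 0x92d0
+ 0x40dc = 0xd3ac
+ 0xe9b8 = 0xbd65
+ 0xd2b4 = 0x901a
One's complement: ~0x901a
Checksum = 0x6fe5


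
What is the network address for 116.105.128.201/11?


IP:   01110100.01101001.10000000.11001001
Mask: 11111111.11100000.00000000.00000000
AND operation:
Net:  01110100.01100000.00000000.00000000
Network: 116.96.0.0/11


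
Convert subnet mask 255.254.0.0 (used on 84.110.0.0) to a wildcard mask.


Subnet mask: 255.254.0.0
Wildcard = 255.255.255.255 - subnet mask
255 - 255 = 0
255 - 254 = 1
255 - 0 = 255
255 - 0 = 255
Wildcard: 0.1.255.255


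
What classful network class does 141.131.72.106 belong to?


First octet: 141
Binary: 10001101
10xxxxxx -> Class B (128-191)
Class B, default mask 255.255.0.0 (/16)


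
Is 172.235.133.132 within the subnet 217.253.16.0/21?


Subnet network: 217.253.16.0
Test IP AND mask: 172.235.128.0
No, 172.235.133.132 is not in 217.253.16.0/21


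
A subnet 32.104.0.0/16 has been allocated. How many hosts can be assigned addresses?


Host bits = 32 - 16 = 16
Total addresses = 2^16 = 65536
Usable = total - 2 (network and broadcast)
Usable hosts: 65534


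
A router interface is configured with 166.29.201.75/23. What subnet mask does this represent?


/23 means 23 network bits, 9 host bits
Binary: 11111111111111111111111000000000
Mask: 255.255.254.0


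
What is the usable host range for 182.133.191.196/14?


Network: 182.132.0.0
Broadcast: 182.135.255.255
First usable = network + 1
Last usable = broadcast - 1
Range: 182.132.0.1 to 182.135.255.254


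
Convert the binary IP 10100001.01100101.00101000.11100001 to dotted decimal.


10100001 = 161
01100101 = 101
00101000 = 40
11100001 = 225
IP: 161.101.40.225


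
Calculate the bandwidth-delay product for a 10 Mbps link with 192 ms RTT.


BDP = bandwidth * RTT
= 10 Mbps * 192 ms
= 10 * 1e6 * 192 / 1000 bits
= 1920000 bits
= 240000 bytes
= 234.375 KB
BDP = 1920000 bits (240000 bytes)


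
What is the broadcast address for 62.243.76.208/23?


Network: 62.243.76.0/23
Host bits = 9
Set all host bits to 1:
Broadcast: 62.243.77.255


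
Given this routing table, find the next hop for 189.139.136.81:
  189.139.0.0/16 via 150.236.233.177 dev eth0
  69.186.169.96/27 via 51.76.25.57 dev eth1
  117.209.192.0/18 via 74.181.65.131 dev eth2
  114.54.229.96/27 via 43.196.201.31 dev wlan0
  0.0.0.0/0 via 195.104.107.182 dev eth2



Longest prefix match for 189.139.136.81:
  /16 189.139.0.0: MATCH
  /27 69.186.169.96: no
  /18 117.209.192.0: no
  /27 114.54.229.96: no
  /0 0.0.0.0: MATCH
Selected: next-hop 150.236.233.177 via eth0 (matched /16)


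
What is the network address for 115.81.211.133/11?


IP:   01110011.01010001.11010011.10000101
Mask: 11111111.11100000.00000000.00000000
AND operation:
Net:  01110011.01000000.00000000.00000000
Network: 115.64.0.0/11


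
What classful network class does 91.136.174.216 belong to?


First octet: 91
Binary: 01011011
0xxxxxxx -> Class A (1-126)
Class A, default mask 255.0.0.0 (/8)


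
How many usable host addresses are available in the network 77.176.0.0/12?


Host bits = 32 - 12 = 20
Total addresses = 2^20 = 1048576
Usable = total - 2 (network and broadcast)
Usable hosts: 1048574


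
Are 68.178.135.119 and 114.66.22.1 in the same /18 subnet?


Mask: 255.255.192.0
68.178.135.119 AND mask = 68.178.128.0
114.66.22.1 AND mask = 114.66.0.0
No, different subnets (68.178.128.0 vs 114.66.0.0)


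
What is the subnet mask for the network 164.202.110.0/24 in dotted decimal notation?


/24 means 24 network bits, 8 host bits
Binary: 11111111111111111111111100000000
Mask: 255.255.255.0


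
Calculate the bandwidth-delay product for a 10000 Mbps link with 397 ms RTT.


BDP = bandwidth * RTT
= 10000 Mbps * 397 ms
= 10000 * 1e6 * 397 / 1000 bits
= 3970000000 bits
= 496250000 bytes
= 484619.1406 KB
BDP = 3970000000 bits (496250000 bytes)


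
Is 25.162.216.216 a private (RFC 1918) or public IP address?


RFC 1918 private ranges:
  10.0.0.0/8 (10.0.0.0 - 10.255.255.255)
  172.16.0.0/12 (172.16.0.0 - 172.31.255.255)
  192.168.0.0/16 (192.168.0.0 - 192.168.255.255)
Public (not in any RFC 1918 range)


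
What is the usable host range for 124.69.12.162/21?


Network: 124.69.8.0
Broadcast: 124.69.15.255
First usable = network + 1
Last usable = broadcast - 1
Range: 124.69.8.1 to 124.69.15.254


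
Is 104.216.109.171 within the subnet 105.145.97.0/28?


Subnet network: 105.145.97.0
Test IP AND mask: 104.216.109.160
No, 104.216.109.171 is not in 105.145.97.0/28


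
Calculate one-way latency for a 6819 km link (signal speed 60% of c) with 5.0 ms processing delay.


Speed = 0.6 * 3e5 km/s = 180000 km/s
Propagation delay = 6819 / 180000 = 0.0379 s = 37.8833 ms
Processing delay = 5.0 ms
Total one-way latency = 42.8833 ms


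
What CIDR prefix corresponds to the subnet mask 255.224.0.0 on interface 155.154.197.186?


Binary: 11111111.11100000.00000000.00000000
Count leading 1s
Prefix: /11


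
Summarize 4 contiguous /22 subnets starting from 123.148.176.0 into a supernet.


Original prefix: /22
Number of subnets: 4 = 2^2
New prefix = 22 - 2 = 20
Supernet: 123.148.176.0/20


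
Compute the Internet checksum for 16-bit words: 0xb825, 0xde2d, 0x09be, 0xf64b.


Sum all words (with carry folding):
+ 0xb825 = 0xb825
+ 0xde2d = 0x9653
+ 0x09be = 0xa011
+ 0xf64b = 0x965d
One's complement: ~0x965d
Checksum = 0x69a2


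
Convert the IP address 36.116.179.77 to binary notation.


36 = 00100100
116 = 01110100
179 = 10110011
77 = 01001101
Binary: 00100100.01110100.10110011.01001101


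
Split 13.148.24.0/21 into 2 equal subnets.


New prefix = 21 + 1 = 22
Each subnet has 1024 addresses
  13.148.24.0/22
  13.148.28.0/22
Subnets: 13.148.24.0/22, 13.148.28.0/22


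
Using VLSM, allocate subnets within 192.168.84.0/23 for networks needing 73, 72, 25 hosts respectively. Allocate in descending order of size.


73 hosts -> /25 (126 usable): 192.168.84.0/25
72 hosts -> /25 (126 usable): 192.168.84.128/25
25 hosts -> /27 (30 usable): 192.168.85.0/27
Allocation: 192.168.84.0/25 (73 hosts, 126 usable); 192.168.84.128/25 (72 hosts, 126 usable); 192.168.85.0/27 (25 hosts, 30 usable)


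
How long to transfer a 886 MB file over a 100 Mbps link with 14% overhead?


Effective throughput = 100 * (1 - 14/100) = 86 Mbps
File size in Mb = 886 * 8 = 7088 Mb
Time = 7088 / 86
Time = 82.4186 seconds


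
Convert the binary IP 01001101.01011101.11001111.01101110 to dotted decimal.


01001101 = 77
01011101 = 93
11001111 = 207
01101110 = 110
IP: 77.93.207.110


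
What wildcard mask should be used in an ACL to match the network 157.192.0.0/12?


Subnet mask: 255.240.0.0
Wildcard = 255.255.255.255 - subnet mask
255 - 255 = 0
255 - 240 = 15
255 - 0 = 255
255 - 0 = 255
Wildcard: 0.15.255.255


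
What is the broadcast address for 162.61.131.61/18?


Network: 162.61.128.0/18
Host bits = 14
Set all host bits to 1:
Broadcast: 162.61.191.255


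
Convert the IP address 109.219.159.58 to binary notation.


109 = 01101101
219 = 11011011
159 = 10011111
58 = 00111010
Binary: 01101101.11011011.10011111.00111010


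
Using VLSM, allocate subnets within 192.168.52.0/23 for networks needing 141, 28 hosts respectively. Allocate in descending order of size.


141 hosts -> /24 (254 usable): 192.168.52.0/24
28 hosts -> /27 (30 usable): 192.168.53.0/27
Allocation: 192.168.52.0/24 (141 hosts, 254 usable); 192.168.53.0/27 (28 hosts, 30 usable)


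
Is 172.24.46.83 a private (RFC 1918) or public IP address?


RFC 1918 private ranges:
  10.0.0.0/8 (10.0.0.0 - 10.255.255.255)
  172.16.0.0/12 (172.16.0.0 - 172.31.255.255)
  192.168.0.0/16 (192.168.0.0 - 192.168.255.255)
Private (in 172.16.0.0/12)


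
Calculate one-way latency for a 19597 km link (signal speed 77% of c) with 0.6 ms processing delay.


Speed = 0.77 * 3e5 km/s = 231000 km/s
Propagation delay = 19597 / 231000 = 0.0848 s = 84.8355 ms
Processing delay = 0.6 ms
Total one-way latency = 85.4355 ms


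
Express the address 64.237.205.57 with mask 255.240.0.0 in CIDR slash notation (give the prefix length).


Binary: 11111111.11110000.00000000.00000000
Count leading 1s
Prefix: /12


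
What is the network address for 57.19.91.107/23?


IP:   00111001.00010011.01011011.01101011
Mask: 11111111.11111111.11111110.00000000
AND operation:
Net:  00111001.00010011.01011010.00000000
Network: 57.19.90.0/23


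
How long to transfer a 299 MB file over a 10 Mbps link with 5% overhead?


Effective throughput = 10 * (1 - 5/100) = 9.5 Mbps
File size in Mb = 299 * 8 = 2392 Mb
Time = 2392 / 9.5
Time = 251.7895 seconds


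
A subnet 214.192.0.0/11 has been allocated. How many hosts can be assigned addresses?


Host bits = 32 - 11 = 21
Total addresses = 2^21 = 2097152
Usable = total - 2 (network and broadcast)
Usable hosts: 2097150


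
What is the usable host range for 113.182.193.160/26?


Network: 113.182.193.128
Broadcast: 113.182.193.191
First usable = network + 1
Last usable = broadcast - 1
Range: 113.182.193.129 to 113.182.193.190


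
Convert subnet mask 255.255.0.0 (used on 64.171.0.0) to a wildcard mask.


Subnet mask: 255.255.0.0
Wildcard = 255.255.255.255 - subnet mask
255 - 255 = 0
255 - 255 = 0
255 - 0 = 255
255 - 0 = 255
Wildcard: 0.0.255.255


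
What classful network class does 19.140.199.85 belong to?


First octet: 19
Binary: 00010011
0xxxxxxx -> Class A (1-126)
Class A, default mask 255.0.0.0 (/8)


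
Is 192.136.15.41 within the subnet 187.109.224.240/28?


Subnet network: 187.109.224.240
Test IP AND mask: 192.136.15.32
No, 192.136.15.41 is not in 187.109.224.240/28


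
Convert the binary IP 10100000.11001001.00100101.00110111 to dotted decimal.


10100000 = 160
11001001 = 201
00100101 = 37
00110111 = 55
IP: 160.201.37.55


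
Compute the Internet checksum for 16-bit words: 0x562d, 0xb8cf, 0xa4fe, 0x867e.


Sum all words (with carry folding):
+ 0x562d = 0x562d
+ 0xb8cf = 0x0efd
+ 0xa4fe = 0xb3fb
+ 0x867e = 0x3a7a
One's complement: ~0x3a7a
Checksum = 0xc585


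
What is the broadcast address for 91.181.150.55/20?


Network: 91.181.144.0/20
Host bits = 12
Set all host bits to 1:
Broadcast: 91.181.159.255


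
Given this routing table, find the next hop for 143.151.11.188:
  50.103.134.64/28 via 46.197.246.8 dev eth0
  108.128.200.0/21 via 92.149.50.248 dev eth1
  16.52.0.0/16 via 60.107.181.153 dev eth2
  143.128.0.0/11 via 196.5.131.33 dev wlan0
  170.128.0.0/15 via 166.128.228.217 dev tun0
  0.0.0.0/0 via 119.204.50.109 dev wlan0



Longest prefix match for 143.151.11.188:
  /28 50.103.134.64: no
  /21 108.128.200.0: no
  /16 16.52.0.0: no
  /11 143.128.0.0: MATCH
  /15 170.128.0.0: no
  /0 0.0.0.0: MATCH
Selected: next-hop 196.5.131.33 via wlan0 (matched /11)


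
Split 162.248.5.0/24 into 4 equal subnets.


New prefix = 24 + 2 = 26
Each subnet has 64 addresses
  162.248.5.0/26
  162.248.5.64/26
  162.248.5.128/26
  162.248.5.192/26
Subnets: 162.248.5.0/26, 162.248.5.64/26, 162.248.5.128/26, 162.248.5.192/26


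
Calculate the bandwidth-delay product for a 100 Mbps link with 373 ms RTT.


BDP = bandwidth * RTT
= 100 Mbps * 373 ms
= 100 * 1e6 * 373 / 1000 bits
= 37300000 bits
= 4662500 bytes
= 4553.2227 KB
BDP = 37300000 bits (4662500 bytes)


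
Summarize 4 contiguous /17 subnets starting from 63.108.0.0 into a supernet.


Original prefix: /17
Number of subnets: 4 = 2^2
New prefix = 17 - 2 = 15
Supernet: 63.108.0.0/15


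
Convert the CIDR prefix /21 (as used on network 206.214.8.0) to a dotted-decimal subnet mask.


/21 means 21 network bits, 11 host bits
Binary: 11111111111111111111100000000000
Mask: 255.255.248.0


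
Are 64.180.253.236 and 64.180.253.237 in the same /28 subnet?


Mask: 255.255.255.240
64.180.253.236 AND mask = 64.180.253.224
64.180.253.237 AND mask = 64.180.253.224
Yes, same subnet (64.180.253.224)


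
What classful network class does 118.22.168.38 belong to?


First octet: 118
Binary: 01110110
0xxxxxxx -> Class A (1-126)
Class A, default mask 255.0.0.0 (/8)


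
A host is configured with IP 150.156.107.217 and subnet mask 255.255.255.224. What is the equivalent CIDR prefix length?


Binary: 11111111.11111111.11111111.11100000
Count leading 1s
Prefix: /27


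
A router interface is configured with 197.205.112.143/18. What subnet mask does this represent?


/18 means 18 network bits, 14 host bits
Binary: 11111111111111111100000000000000
Mask: 255.255.192.0


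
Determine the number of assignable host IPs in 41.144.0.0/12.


Host bits = 32 - 12 = 20
Total addresses = 2^20 = 1048576
Usable = total - 2 (network and broadcast)
Usable hosts: 1048574


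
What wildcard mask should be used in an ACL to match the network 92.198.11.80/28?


Subnet mask: 255.255.255.240
Wildcard = 255.255.255.255 - subnet mask
255 - 255 = 0
255 - 255 = 0
255 - 255 = 0
255 - 240 = 15
Wildcard: 0.0.0.15


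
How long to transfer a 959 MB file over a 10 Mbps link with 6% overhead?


Effective throughput = 10 * (1 - 6/100) = 9.4 Mbps
File size in Mb = 959 * 8 = 7672 Mb
Time = 7672 / 9.4
Time = 816.1702 seconds


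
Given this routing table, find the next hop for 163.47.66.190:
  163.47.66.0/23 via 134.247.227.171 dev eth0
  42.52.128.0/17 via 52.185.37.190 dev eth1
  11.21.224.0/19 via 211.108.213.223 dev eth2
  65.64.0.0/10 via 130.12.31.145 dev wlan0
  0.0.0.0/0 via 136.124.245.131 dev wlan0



Longest prefix match for 163.47.66.190:
  /23 163.47.66.0: MATCH
  /17 42.52.128.0: no
  /19 11.21.224.0: no
  /10 65.64.0.0: no
  /0 0.0.0.0: MATCH
Selected: next-hop 134.247.227.171 via eth0 (matched /23)


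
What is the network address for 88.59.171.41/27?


IP:   01011000.00111011.10101011.00101001
Mask: 11111111.11111111.11111111.11100000
AND operation:
Net:  01011000.00111011.10101011.00100000
Network: 88.59.171.32/27


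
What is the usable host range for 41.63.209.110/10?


Network: 41.0.0.0
Broadcast: 41.63.255.255
First usable = network + 1
Last usable = broadcast - 1
Range: 41.0.0.1 to 41.63.255.254


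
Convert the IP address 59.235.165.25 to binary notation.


59 = 00111011
235 = 11101011
165 = 10100101
25 = 00011001
Binary: 00111011.11101011.10100101.00011001


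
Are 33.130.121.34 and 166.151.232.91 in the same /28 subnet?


Mask: 255.255.255.240
33.130.121.34 AND mask = 33.130.121.32
166.151.232.91 AND mask = 166.151.232.80
No, different subnets (33.130.121.32 vs 166.151.232.80)


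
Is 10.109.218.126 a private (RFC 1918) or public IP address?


RFC 1918 private ranges:
  10.0.0.0/8 (10.0.0.0 - 10.255.255.255)
  172.16.0.0/12 (172.16.0.0 - 172.31.255.255)
  192.168.0.0/16 (192.168.0.0 - 192.168.255.255)
Private (in 10.0.0.0/8)


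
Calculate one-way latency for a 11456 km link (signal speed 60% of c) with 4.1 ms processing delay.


Speed = 0.6 * 3e5 km/s = 180000 km/s
Propagation delay = 11456 / 180000 = 0.0636 s = 63.6444 ms
Processing delay = 4.1 ms
Total one-way latency = 67.7444 ms


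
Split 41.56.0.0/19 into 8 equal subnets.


New prefix = 19 + 3 = 22
Each subnet has 1024 addresses
  41.56.0.0/22
  41.56.4.0/22
  41.56.8.0/22
  41.56.12.0/22
  41.56.16.0/22
  41.56.20.0/22
  41.56.24.0/22
  41.56.28.0/22
Subnets: 41.56.0.0/22, 41.56.4.0/22, 41.56.8.0/22, 41.56.12.0/22, 41.56.16.0/22, 41.56.20.0/22, 41.56.24.0/22, 41.56.28.0/22


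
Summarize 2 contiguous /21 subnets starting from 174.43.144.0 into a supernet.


Original prefix: /21
Number of subnets: 2 = 2^1
New prefix = 21 - 1 = 20
Supernet: 174.43.144.0/20


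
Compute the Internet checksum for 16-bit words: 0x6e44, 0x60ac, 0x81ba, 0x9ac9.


Sum all words (with carry folding):
+ 0x6e44 = 0x6e44
+ 0x60ac = 0xcef0
+ 0x81ba = 0x50ab
+ 0x9ac9 = 0xeb74
One's complement: ~0xeb74
Checksum = 0x148b


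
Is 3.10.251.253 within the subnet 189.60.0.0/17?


Subnet network: 189.60.0.0
Test IP AND mask: 3.10.128.0
No, 3.10.251.253 is not in 189.60.0.0/17


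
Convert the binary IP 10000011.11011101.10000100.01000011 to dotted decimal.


10000011 = 131
11011101 = 221
10000100 = 132
01000011 = 67
IP: 131.221.132.67


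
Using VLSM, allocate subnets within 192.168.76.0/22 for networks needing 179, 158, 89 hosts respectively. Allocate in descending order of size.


179 hosts -> /24 (254 usable): 192.168.76.0/24
158 hosts -> /24 (254 usable): 192.168.77.0/24
89 hosts -> /25 (126 usable): 192.168.78.0/25
Allocation: 192.168.76.0/24 (179 hosts, 254 usable); 192.168.77.0/24 (158 hosts, 254 usable); 192.168.78.0/25 (89 hosts, 126 usable)


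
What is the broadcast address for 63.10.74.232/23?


Network: 63.10.74.0/23
Host bits = 9
Set all host bits to 1:
Broadcast: 63.10.75.255


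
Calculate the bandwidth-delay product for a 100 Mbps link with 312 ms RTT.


BDP = bandwidth * RTT
= 100 Mbps * 312 ms
= 100 * 1e6 * 312 / 1000 bits
= 31200000 bits
= 3900000 bytes
= 3808.5938 KB
BDP = 31200000 bits (3900000 bytes)


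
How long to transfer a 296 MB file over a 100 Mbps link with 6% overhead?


Effective throughput = 100 * (1 - 6/100) = 94 Mbps
File size in Mb = 296 * 8 = 2368 Mb
Time = 2368 / 94
Time = 25.1915 seconds


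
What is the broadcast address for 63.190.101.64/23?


Network: 63.190.100.0/23
Host bits = 9
Set all host bits to 1:
Broadcast: 63.190.101.255


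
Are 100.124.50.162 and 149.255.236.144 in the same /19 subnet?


Mask: 255.255.224.0
100.124.50.162 AND mask = 100.124.32.0
149.255.236.144 AND mask = 149.255.224.0
No, different subnets (100.124.32.0 vs 149.255.224.0)


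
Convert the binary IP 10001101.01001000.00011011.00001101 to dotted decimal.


10001101 = 141
01001000 = 72
00011011 = 27
00001101 = 13
IP: 141.72.27.13


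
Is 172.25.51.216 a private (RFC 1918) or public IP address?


RFC 1918 private ranges:
  10.0.0.0/8 (10.0.0.0 - 10.255.255.255)
  172.16.0.0/12 (172.16.0.0 - 172.31.255.255)
  192.168.0.0/16 (192.168.0.0 - 192.168.255.255)
Private (in 172.16.0.0/12)


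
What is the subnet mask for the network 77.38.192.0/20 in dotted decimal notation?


/20 means 20 network bits, 12 host bits
Binary: 11111111111111111111000000000000
Mask: 255.255.240.0


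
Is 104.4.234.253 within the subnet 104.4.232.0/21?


Subnet network: 104.4.232.0
Test IP AND mask: 104.4.232.0
Yes, 104.4.234.253 is in 104.4.232.0/21


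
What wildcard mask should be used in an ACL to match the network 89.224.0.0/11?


Subnet mask: 255.224.0.0
Wildcard = 255.255.255.255 - subnet mask
255 - 255 = 0
255 - 224 = 31
255 - 0 = 255
255 - 0 = 255
Wildcard: 0.31.255.255


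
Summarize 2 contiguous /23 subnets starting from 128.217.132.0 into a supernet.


Original prefix: /23
Number of subnets: 2 = 2^1
New prefix = 23 - 1 = 22
Supernet: 128.217.132.0/22


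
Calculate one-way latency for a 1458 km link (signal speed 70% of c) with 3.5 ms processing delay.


Speed = 0.7 * 3e5 km/s = 210000 km/s
Propagation delay = 1458 / 210000 = 0.0069 s = 6.9429 ms
Processing delay = 3.5 ms
Total one-way latency = 10.4429 ms


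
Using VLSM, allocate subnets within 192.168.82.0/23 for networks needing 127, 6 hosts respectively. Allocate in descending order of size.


127 hosts -> /24 (254 usable): 192.168.82.0/24
6 hosts -> /29 (6 usable): 192.168.83.0/29
Allocation: 192.168.82.0/24 (127 hosts, 254 usable); 192.168.83.0/29 (6 hosts, 6 usable)


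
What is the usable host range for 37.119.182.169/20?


Network: 37.119.176.0
Broadcast: 37.119.191.255
First usable = network + 1
Last usable = broadcast - 1
Range: 37.119.176.1 to 37.119.191.254


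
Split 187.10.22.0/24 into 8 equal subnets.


New prefix = 24 + 3 = 27
Each subnet has 32 addresses
  187.10.22.0/27
  187.10.22.32/27
  187.10.22.64/27
  187.10.22.96/27
  187.10.22.128/27
  187.10.22.160/27
  187.10.22.192/27
  187.10.22.224/27
Subnets: 187.10.22.0/27, 187.10.22.32/27, 187.10.22.64/27, 187.10.22.96/27, 187.10.22.128/27, 187.10.22.160/27, 187.10.22.192/27, 187.10.22.224/27


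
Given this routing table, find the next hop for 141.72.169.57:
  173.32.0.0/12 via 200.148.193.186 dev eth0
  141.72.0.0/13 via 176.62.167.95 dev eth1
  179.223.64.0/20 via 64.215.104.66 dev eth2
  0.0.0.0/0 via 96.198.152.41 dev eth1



Longest prefix match for 141.72.169.57:
  /12 173.32.0.0: no
  /13 141.72.0.0: MATCH
  /20 179.223.64.0: no
  /0 0.0.0.0: MATCH
Selected: next-hop 176.62.167.95 via eth1 (matched /13)


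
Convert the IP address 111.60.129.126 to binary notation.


111 = 01101111
60 = 00111100
129 = 10000001
126 = 01111110
Binary: 01101111.00111100.10000001.01111110


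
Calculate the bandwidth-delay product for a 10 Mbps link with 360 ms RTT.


BDP = bandwidth * RTT
= 10 Mbps * 360 ms
= 10 * 1e6 * 360 / 1000 bits
= 3600000 bits
= 450000 bytes
= 439.4531 KB
BDP = 3600000 bits (450000 bytes)


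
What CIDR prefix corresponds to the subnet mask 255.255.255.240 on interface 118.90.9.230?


Binary: 11111111.11111111.11111111.11110000
Count leading 1s
Prefix: /28


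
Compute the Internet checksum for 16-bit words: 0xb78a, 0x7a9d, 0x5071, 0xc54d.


Sum all words (with carry folding):
+ 0xb78a = 0xb78a
+ 0x7a9d = 0x3228
+ 0x5071 = 0x8299
+ 0xc54d = 0x47e7
One's complement: ~0x47e7
Checksum = 0xb818


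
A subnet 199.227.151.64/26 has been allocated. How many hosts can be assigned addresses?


Host bits = 32 - 26 = 6
Total addresses = 2^6 = 64
Usable = total - 2 (network and broadcast)
Usable hosts: 62


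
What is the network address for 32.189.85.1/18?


IP:   00100000.10111101.01010101.00000001
Mask: 11111111.11111111.11000000.00000000
AND operation:
Net:  00100000.10111101.01000000.00000000
Network: 32.189.64.0/18


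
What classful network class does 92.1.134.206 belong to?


First octet: 92
Binary: 01011100
0xxxxxxx -> Class A (1-126)
Class A, default mask 255.0.0.0 (/8)


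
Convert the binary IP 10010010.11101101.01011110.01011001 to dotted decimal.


10010010 = 146
11101101 = 237
01011110 = 94
01011001 = 89
IP: 146.237.94.89


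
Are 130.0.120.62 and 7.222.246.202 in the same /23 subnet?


Mask: 255.255.254.0
130.0.120.62 AND mask = 130.0.120.0
7.222.246.202 AND mask = 7.222.246.0
No, different subnets (130.0.120.0 vs 7.222.246.0)


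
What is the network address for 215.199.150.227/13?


IP:   11010111.11000111.10010110.11100011
Mask: 11111111.11111000.00000000.00000000
AND operation:
Net:  11010111.11000000.00000000.00000000
Network: 215.192.0.0/13


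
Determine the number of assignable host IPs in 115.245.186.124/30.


Host bits = 32 - 30 = 2
Total addresses = 2^2 = 4
Usable = total - 2 (network and broadcast)
Usable hosts: 2


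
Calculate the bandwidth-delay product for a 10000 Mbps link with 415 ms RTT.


BDP = bandwidth * RTT
= 10000 Mbps * 415 ms
= 10000 * 1e6 * 415 / 1000 bits
= 4150000000 bits
= 518750000 bytes
= 506591.7969 KB
BDP = 4150000000 bits (518750000 bytes)


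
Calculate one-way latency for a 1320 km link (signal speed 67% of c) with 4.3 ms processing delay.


Speed = 0.67 * 3e5 km/s = 201000 km/s
Propagation delay = 1320 / 201000 = 0.0066 s = 6.5672 ms
Processing delay = 4.3 ms
Total one-way latency = 10.8672 ms


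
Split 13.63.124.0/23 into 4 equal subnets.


New prefix = 23 + 2 = 25
Each subnet has 128 addresses
  13.63.124.0/25
  13.63.124.128/25
  13.63.125.0/25
  13.63.125.128/25
Subnets: 13.63.124.0/25, 13.63.124.128/25, 13.63.125.0/25, 13.63.125.128/25


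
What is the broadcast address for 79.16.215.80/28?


Network: 79.16.215.80/28
Host bits = 4
Set all host bits to 1:
Broadcast: 79.16.215.95


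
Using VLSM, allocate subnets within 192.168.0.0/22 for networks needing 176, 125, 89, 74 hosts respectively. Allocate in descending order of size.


176 hosts -> /24 (254 usable): 192.168.0.0/24
125 hosts -> /25 (126 usable): 192.168.1.0/25
89 hosts -> /25 (126 usable): 192.168.1.128/25
74 hosts -> /25 (126 usable): 192.168.2.0/25
Allocation: 192.168.0.0/24 (176 hosts, 254 usable); 192.168.1.0/25 (125 hosts, 126 usable); 192.168.1.128/25 (89 hosts, 126 usable); 192.168.2.0/25 (74 hosts, 126 usable)


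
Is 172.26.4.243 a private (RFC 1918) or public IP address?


RFC 1918 private ranges:
  10.0.0.0/8 (10.0.0.0 - 10.255.255.255)
  172.16.0.0/12 (172.16.0.0 - 172.31.255.255)
  192.168.0.0/16 (192.168.0.0 - 192.168.255.255)
Private (in 172.16.0.0/12)


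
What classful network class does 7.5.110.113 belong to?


First octet: 7
Binary: 00000111
0xxxxxxx -> Class A (1-126)
Class A, default mask 255.0.0.0 (/8)


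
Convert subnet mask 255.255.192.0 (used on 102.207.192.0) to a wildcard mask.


Subnet mask: 255.255.192.0
Wildcard = 255.255.255.255 - subnet mask
255 - 255 = 0
255 - 255 = 0
255 - 192 = 63
255 - 0 = 255
Wildcard: 0.0.63.255


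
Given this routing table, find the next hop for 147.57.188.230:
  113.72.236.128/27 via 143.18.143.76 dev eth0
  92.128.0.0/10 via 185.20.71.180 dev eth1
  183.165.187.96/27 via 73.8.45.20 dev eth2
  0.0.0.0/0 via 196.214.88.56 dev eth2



Longest prefix match for 147.57.188.230:
  /27 113.72.236.128: no
  /10 92.128.0.0: no
  /27 183.165.187.96: no
  /0 0.0.0.0: MATCH
Selected: next-hop 196.214.88.56 via eth2 (matched /0)


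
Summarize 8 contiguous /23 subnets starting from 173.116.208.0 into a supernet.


Original prefix: /23
Number of subnets: 8 = 2^3
New prefix = 23 - 3 = 20
Supernet: 173.116.208.0/20


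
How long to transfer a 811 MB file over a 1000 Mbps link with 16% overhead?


Effective throughput = 1000 * (1 - 16/100) = 840 Mbps
File size in Mb = 811 * 8 = 6488 Mb
Time = 6488 / 840
Time = 7.7238 seconds


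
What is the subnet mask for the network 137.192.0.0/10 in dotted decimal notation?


/10 means 10 network bits, 22 host bits
Binary: 11111111110000000000000000000000
Mask: 255.192.0.0


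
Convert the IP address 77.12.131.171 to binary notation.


77 = 01001101
12 = 00001100
131 = 10000011
171 = 10101011
Binary: 01001101.00001100.10000011.10101011


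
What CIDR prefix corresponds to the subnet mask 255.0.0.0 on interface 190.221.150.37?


Binary: 11111111.00000000.00000000.00000000
Count leading 1s
Prefix: /8


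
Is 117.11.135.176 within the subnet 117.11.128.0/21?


Subnet network: 117.11.128.0
Test IP AND mask: 117.11.128.0
Yes, 117.11.135.176 is in 117.11.128.0/21


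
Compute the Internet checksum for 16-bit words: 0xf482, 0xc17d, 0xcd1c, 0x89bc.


Sum all words (with carry folding):
+ 0xf482 = 0xf482
+ 0xc17d = 0xb600
+ 0xcd1c = 0x831d
+ 0x89bc = 0x0cda
One's complement: ~0x0cda
Checksum = 0xf325


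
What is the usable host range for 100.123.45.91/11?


Network: 100.96.0.0
Broadcast: 100.127.255.255
First usable = network + 1
Last usable = broadcast - 1
Range: 100.96.0.1 to 100.127.255.254


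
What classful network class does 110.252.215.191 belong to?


First octet: 110
Binary: 01101110
0xxxxxxx -> Class A (1-126)
Class A, default mask 255.0.0.0 (/8)


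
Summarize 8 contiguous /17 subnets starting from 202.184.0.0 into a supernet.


Original prefix: /17
Number of subnets: 8 = 2^3
New prefix = 17 - 3 = 14
Supernet: 202.184.0.0/14


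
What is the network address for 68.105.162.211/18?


IP:   01000100.01101001.10100010.11010011
Mask: 11111111.11111111.11000000.00000000
AND operation:
Net:  01000100.01101001.10000000.00000000
Network: 68.105.128.0/18


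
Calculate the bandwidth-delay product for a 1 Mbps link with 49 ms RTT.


BDP = bandwidth * RTT
= 1 Mbps * 49 ms
= 1 * 1e6 * 49 / 1000 bits
= 49000 bits
= 6125 bytes
= 5.9814 KB
BDP = 49000 bits (6125 bytes)


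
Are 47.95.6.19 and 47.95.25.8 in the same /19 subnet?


Mask: 255.255.224.0
47.95.6.19 AND mask = 47.95.0.0
47.95.25.8 AND mask = 47.95.0.0
Yes, same subnet (47.95.0.0)


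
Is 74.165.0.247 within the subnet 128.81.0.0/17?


Subnet network: 128.81.0.0
Test IP AND mask: 74.165.0.0
No, 74.165.0.247 is not in 128.81.0.0/17


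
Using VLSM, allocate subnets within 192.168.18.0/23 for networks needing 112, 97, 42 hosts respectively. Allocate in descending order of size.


112 hosts -> /25 (126 usable): 192.168.18.0/25
97 hosts -> /25 (126 usable): 192.168.18.128/25
42 hosts -> /26 (62 usable): 192.168.19.0/26
Allocation: 192.168.18.0/25 (112 hosts, 126 usable); 192.168.18.128/25 (97 hosts, 126 usable); 192.168.19.0/26 (42 hosts, 62 usable)


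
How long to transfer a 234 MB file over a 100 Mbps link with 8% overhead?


Effective throughput = 100 * (1 - 8/100) = 92 Mbps
File size in Mb = 234 * 8 = 1872 Mb
Time = 1872 / 92
Time = 20.3478 seconds


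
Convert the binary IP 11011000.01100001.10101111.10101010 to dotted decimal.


11011000 = 216
01100001 = 97
10101111 = 175
10101010 = 170
IP: 216.97.175.170


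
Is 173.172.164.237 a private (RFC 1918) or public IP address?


RFC 1918 private ranges:
  10.0.0.0/8 (10.0.0.0 - 10.255.255.255)
  172.16.0.0/12 (172.16.0.0 - 172.31.255.255)
  192.168.0.0/16 (192.168.0.0 - 192.168.255.255)
Public (not in any RFC 1918 range)


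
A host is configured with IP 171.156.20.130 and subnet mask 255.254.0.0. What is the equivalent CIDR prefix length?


Binary: 11111111.11111110.00000000.00000000
Count leading 1s
Prefix: /15


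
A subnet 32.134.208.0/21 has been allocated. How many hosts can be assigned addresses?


Host bits = 32 - 21 = 11
Total addresses = 2^11 = 2048
Usable = total - 2 (network and broadcast)
Usable hosts: 2046


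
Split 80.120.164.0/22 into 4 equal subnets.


New prefix = 22 + 2 = 24
Each subnet has 256 addresses
  80.120.164.0/24
  80.120.165.0/24
  80.120.166.0/24
  80.120.167.0/24
Subnets: 80.120.164.0/24, 80.120.165.0/24, 80.120.166.0/24, 80.120.167.0/24


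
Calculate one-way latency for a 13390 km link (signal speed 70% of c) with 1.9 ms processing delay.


Speed = 0.7 * 3e5 km/s = 210000 km/s
Propagation delay = 13390 / 210000 = 0.0638 s = 63.7619 ms
Processing delay = 1.9 ms
Total one-way latency = 65.6619 ms


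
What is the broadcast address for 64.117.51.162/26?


Network: 64.117.51.128/26
Host bits = 6
Set all host bits to 1:
Broadcast: 64.117.51.191


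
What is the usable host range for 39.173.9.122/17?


Network: 39.173.0.0
Broadcast: 39.173.127.255
First usable = network + 1
Last usable = broadcast - 1
Range: 39.173.0.1 to 39.173.127.254


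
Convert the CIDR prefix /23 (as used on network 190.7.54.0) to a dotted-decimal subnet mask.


/23 means 23 network bits, 9 host bits
Binary: 11111111111111111111111000000000
Mask: 255.255.254.0


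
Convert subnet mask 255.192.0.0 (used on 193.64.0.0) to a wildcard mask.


Subnet mask: 255.192.0.0
Wildcard = 255.255.255.255 - subnet mask
255 - 255 = 0
255 - 192 = 63
255 - 0 = 255
255 - 0 = 255
Wildcard: 0.63.255.255


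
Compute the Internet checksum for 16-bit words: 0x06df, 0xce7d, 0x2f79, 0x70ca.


Sum all words (with carry folding):
+ 0x06df = 0x06df
+ 0xce7d = 0xd55c
+ 0x2f79 = 0x04d6
+ 0x70ca = 0x75a0
One's complement: ~0x75a0
Checksum = 0x8a5f


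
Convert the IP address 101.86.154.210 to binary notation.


101 = 01100101
86 = 01010110
154 = 10011010
210 = 11010010
Binary: 01100101.01010110.10011010.11010010


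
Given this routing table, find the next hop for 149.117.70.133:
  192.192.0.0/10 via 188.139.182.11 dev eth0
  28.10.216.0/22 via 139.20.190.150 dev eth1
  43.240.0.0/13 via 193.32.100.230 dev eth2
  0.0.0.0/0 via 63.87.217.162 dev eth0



Longest prefix match for 149.117.70.133:
  /10 192.192.0.0: no
  /22 28.10.216.0: no
  /13 43.240.0.0: no
  /0 0.0.0.0: MATCH
Selected: next-hop 63.87.217.162 via eth0 (matched /0)


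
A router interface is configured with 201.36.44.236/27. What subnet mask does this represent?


/27 means 27 network bits, 5 host bits
Binary: 11111111111111111111111111100000
Mask: 255.255.255.224


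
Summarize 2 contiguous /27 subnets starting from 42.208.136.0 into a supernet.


Original prefix: /27
Number of subnets: 2 = 2^1
New prefix = 27 - 1 = 26
Supernet: 42.208.136.0/26


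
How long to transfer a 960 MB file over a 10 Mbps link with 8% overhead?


Effective throughput = 10 * (1 - 8/100) = 9.2 Mbps
File size in Mb = 960 * 8 = 7680 Mb
Time = 7680 / 9.2
Time = 834.7826 seconds


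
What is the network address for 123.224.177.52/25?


IP:   01111011.11100000.10110001.00110100
Mask: 11111111.11111111.11111111.10000000
AND operation:
Net:  01111011.11100000.10110001.00000000
Network: 123.224.177.0/25


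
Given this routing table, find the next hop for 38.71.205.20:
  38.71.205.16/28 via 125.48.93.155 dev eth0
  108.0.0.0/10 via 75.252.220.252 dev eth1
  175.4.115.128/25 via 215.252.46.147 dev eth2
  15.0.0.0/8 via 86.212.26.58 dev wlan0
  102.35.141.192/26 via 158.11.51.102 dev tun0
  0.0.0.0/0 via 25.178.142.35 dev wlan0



Longest prefix match for 38.71.205.20:
  /28 38.71.205.16: MATCH
  /10 108.0.0.0: no
  /25 175.4.115.128: no
  /8 15.0.0.0: no
  /26 102.35.141.192: no
  /0 0.0.0.0: MATCH
Selected: next-hop 125.48.93.155 via eth0 (matched /28)


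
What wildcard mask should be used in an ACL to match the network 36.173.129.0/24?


Subnet mask: 255.255.255.0
Wildcard = 255.255.255.255 - subnet mask
255 - 255 = 0
255 - 255 = 0
255 - 255 = 0
255 - 0 = 255
Wildcard: 0.0.0.255


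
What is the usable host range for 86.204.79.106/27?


Network: 86.204.79.96
Broadcast: 86.204.79.127
First usable = network + 1
Last usable = broadcast - 1
Range: 86.204.79.97 to 86.204.79.126


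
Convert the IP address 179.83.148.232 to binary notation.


179 = 10110011
83 = 01010011
148 = 10010100
232 = 11101000
Binary: 10110011.01010011.10010100.11101000


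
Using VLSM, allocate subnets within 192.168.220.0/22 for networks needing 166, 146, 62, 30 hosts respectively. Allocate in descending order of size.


166 hosts -> /24 (254 usable): 192.168.220.0/24
146 hosts -> /24 (254 usable): 192.168.221.0/24
62 hosts -> /26 (62 usable): 192.168.222.0/26
30 hosts -> /27 (30 usable): 192.168.222.64/27
Allocation: 192.168.220.0/24 (166 hosts, 254 usable); 192.168.221.0/24 (146 hosts, 254 usable); 192.168.222.0/26 (62 hosts, 62 usable); 192.168.222.64/27 (30 hosts, 30 usable)
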